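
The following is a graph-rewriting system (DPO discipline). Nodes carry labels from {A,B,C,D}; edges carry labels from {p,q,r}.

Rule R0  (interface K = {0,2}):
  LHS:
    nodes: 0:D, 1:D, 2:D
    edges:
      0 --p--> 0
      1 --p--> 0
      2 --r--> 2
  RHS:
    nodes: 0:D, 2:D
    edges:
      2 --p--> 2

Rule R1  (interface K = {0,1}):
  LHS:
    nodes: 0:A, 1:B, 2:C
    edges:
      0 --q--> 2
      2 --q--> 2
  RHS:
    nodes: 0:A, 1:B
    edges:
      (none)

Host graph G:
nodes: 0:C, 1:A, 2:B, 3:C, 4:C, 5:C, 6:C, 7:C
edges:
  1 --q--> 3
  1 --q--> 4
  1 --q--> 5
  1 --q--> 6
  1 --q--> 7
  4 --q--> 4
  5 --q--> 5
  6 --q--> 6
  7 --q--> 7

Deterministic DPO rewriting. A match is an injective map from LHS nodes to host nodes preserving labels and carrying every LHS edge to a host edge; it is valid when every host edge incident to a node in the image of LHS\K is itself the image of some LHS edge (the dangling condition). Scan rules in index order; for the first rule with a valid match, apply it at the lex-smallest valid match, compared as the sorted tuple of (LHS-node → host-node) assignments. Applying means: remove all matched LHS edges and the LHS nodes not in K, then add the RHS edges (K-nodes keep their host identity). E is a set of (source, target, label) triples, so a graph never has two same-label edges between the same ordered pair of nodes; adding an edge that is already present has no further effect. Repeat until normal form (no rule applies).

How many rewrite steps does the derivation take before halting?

start.  V:8 E:9  edges: 1-q->3 1-q->4 1-q->5 1-q->6 1-q->7 4-q->4 5-q->5 6-q->6 7-q->7
1. fire R1 via {0↦1, 1↦2, 2↦4}  →  V:7 E:7  edges: 1-q->3 1-q->5 1-q->6 1-q->7 5-q->5 6-q->6 7-q->7
2. fire R1 via {0↦1, 1↦2, 2↦5}  →  V:6 E:5  edges: 1-q->3 1-q->6 1-q->7 6-q->6 7-q->7
3. fire R1 via {0↦1, 1↦2, 2↦6}  →  V:5 E:3  edges: 1-q->3 1-q->7 7-q->7
4. fire R1 via {0↦1, 1↦2, 2↦7}  →  V:4 E:1  edges: 1-q->3
halt: no rule applies after step 4

Answer: 4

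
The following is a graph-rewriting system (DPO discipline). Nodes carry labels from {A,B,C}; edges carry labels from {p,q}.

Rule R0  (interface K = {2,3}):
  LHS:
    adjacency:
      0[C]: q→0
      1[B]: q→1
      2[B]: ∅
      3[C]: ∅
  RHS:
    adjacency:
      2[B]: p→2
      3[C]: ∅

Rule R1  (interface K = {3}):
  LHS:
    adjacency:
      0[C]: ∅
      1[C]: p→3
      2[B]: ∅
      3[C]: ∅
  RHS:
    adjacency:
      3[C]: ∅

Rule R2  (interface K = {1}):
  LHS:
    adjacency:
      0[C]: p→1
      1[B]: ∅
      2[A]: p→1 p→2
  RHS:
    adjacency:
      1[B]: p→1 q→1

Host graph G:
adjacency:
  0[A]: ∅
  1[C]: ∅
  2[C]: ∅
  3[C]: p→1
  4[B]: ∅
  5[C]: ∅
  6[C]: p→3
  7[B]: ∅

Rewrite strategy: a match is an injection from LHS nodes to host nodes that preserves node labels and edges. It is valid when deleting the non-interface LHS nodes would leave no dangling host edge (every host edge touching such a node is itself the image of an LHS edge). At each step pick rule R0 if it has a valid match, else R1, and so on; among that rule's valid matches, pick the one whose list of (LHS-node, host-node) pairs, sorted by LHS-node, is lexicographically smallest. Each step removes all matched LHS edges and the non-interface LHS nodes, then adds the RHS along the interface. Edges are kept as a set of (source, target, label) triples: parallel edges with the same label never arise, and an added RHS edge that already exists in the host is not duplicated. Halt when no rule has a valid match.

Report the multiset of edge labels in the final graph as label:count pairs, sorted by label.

Answer: (no edges)

Derivation:
[0] host  ⇒  8 nodes, 2 edges  {3-p->1 6-p->3}
[1] R1 @ {0↦2, 1↦6, 2↦4, 3↦3}  ⇒  5 nodes, 1 edges  {3-p->1}
[2] R1 @ {0↦5, 1↦3, 2↦7, 3↦1}  ⇒  2 nodes, 0 edges  {∅}
halt: no rule applies after step 2
NF edges: []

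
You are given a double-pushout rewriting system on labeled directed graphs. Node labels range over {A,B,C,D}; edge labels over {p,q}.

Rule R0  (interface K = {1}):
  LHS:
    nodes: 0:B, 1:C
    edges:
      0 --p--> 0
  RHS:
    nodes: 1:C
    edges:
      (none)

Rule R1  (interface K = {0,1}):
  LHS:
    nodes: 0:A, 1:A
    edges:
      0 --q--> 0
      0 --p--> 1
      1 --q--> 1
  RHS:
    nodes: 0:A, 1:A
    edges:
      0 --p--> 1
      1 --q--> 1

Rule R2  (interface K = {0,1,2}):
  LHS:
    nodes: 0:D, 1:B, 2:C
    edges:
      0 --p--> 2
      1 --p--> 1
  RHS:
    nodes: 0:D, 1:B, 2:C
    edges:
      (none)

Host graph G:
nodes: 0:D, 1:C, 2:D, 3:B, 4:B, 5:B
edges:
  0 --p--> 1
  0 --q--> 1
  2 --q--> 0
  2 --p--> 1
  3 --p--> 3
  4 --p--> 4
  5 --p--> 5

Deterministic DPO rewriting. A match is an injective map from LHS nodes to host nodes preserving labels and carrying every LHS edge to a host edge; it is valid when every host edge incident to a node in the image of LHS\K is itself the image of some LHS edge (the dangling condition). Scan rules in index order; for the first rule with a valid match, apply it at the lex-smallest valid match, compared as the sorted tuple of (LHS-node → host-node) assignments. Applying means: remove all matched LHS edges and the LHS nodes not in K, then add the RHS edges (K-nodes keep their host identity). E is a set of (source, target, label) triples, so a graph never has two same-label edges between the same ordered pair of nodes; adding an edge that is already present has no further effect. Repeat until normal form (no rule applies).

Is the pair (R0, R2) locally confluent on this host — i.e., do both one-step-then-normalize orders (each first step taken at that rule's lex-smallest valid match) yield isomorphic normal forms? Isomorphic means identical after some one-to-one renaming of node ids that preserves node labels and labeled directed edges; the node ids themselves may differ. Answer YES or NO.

Answer: NO

Steps:
branch R0-first: apply at {0↦3, 1↦1} → |E|=6, then 2 more step(s) → NF |V|=3 |E|=4 V={0:D, 1:C, 2:D} E=0-p->1 0-q->1 2-q->0 2-p->1
branch R2-first: apply at {0↦0, 1↦3, 2↦1} → |E|=5, then 2 more step(s) → NF |V|=4 |E|=3 V={0:D, 1:C, 2:D, 3:B} E=0-q->1 2-q->0 2-p->1
graphs not isomorphic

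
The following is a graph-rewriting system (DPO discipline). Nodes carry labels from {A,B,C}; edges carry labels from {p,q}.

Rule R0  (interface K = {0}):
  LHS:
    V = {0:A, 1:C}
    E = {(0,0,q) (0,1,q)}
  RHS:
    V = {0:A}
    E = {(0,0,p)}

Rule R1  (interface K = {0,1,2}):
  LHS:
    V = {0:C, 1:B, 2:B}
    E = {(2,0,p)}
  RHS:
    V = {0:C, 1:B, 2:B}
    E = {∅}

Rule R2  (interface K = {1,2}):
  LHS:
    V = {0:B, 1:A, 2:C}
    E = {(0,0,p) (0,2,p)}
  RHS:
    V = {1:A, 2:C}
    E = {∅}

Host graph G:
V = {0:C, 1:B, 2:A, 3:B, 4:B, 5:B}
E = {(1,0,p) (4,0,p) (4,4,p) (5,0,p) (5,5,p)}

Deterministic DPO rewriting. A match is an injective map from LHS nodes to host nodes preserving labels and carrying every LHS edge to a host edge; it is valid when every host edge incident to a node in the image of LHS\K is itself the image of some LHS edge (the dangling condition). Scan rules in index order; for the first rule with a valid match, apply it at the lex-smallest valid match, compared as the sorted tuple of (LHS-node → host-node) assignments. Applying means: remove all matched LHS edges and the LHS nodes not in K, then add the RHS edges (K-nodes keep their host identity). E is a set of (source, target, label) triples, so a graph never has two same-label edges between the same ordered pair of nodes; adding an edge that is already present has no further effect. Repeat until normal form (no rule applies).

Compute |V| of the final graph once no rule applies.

initial: |V|=6 |E|=5  E = 1-p->0 4-p->0 4-p->4 5-p->0 5-p->5
step 1: apply R1 at {0↦0, 1↦1, 2↦4}  → |V|=6 |E|=4  E = 1-p->0 4-p->4 5-p->0 5-p->5
step 2: apply R1 at {0↦0, 1↦1, 2↦5}  → |V|=6 |E|=3  E = 1-p->0 4-p->4 5-p->5
step 3: apply R1 at {0↦0, 1↦3, 2↦1}  → |V|=6 |E|=2  E = 4-p->4 5-p->5
halt: no rule applies after step 3
NF nodes: {0:C, 1:B, 2:A, 3:B, 4:B, 5:B}

Answer: 6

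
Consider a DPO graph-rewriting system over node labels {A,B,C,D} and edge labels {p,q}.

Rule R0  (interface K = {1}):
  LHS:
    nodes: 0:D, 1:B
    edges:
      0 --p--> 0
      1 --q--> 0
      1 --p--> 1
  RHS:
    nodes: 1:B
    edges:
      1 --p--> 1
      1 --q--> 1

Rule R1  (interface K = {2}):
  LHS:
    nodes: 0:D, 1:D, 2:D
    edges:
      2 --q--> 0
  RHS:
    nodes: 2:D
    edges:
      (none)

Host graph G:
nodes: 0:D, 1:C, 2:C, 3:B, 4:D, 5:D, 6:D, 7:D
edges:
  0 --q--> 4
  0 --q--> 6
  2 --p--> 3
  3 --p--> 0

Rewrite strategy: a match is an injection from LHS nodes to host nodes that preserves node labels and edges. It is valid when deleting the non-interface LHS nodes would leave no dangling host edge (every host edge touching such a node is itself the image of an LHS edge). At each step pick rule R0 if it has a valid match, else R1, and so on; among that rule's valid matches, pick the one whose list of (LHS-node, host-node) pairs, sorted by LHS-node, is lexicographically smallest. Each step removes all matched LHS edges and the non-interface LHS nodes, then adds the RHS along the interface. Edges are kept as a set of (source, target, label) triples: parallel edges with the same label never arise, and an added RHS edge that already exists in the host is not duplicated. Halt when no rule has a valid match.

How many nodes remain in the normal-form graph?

Answer: 4

Derivation:
[0] host  ⇒  8 nodes, 4 edges  {0-q->4 0-q->6 2-p->3 3-p->0}
[1] R1 @ {0↦4, 1↦5, 2↦0}  ⇒  6 nodes, 3 edges  {0-q->6 2-p->3 3-p->0}
[2] R1 @ {0↦6, 1↦7, 2↦0}  ⇒  4 nodes, 2 edges  {2-p->3 3-p->0}
halt: no rule applies after step 2
NF nodes: {0:D, 1:C, 2:C, 3:B}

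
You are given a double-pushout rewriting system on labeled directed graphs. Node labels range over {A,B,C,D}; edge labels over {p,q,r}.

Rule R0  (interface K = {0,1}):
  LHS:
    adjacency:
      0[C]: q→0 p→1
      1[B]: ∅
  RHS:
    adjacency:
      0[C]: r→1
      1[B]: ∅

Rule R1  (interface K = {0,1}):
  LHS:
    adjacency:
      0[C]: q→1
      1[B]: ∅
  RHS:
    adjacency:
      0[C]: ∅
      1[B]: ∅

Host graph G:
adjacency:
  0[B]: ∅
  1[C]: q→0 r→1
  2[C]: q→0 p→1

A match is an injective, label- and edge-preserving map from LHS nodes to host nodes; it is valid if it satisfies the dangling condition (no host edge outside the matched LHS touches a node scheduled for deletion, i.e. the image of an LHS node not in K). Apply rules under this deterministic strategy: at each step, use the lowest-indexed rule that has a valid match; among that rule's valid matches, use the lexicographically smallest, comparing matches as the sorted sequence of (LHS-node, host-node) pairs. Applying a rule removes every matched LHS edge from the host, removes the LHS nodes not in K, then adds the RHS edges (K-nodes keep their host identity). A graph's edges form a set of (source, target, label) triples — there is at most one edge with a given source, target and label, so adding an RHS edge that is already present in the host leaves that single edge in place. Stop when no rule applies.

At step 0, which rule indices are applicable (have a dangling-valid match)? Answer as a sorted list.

R0: no valid match — LHS pattern not found
R1: 2 valid matches — {0↦1, 1↦0}, {0↦2, 1↦0}

Answer: [R1]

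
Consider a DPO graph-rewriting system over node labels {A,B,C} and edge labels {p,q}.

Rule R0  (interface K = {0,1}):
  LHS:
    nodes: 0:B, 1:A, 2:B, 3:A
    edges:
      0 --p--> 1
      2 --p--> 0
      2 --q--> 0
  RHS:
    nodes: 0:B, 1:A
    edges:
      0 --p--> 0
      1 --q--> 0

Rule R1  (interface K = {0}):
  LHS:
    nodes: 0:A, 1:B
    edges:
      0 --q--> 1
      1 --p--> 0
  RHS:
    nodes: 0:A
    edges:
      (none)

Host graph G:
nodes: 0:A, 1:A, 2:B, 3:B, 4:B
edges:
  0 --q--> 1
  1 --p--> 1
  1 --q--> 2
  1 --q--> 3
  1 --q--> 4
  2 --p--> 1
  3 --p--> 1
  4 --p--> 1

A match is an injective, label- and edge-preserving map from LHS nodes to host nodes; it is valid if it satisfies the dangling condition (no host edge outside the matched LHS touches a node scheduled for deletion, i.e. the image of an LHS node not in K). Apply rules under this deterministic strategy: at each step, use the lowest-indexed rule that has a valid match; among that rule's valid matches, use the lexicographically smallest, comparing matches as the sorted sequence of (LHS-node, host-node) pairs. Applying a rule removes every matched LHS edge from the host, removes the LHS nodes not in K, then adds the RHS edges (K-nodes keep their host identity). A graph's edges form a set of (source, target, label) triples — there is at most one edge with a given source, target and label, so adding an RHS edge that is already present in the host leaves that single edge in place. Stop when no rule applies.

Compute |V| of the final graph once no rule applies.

start.  V:5 E:8  edges: 0-q->1 1-p->1 1-q->2 1-q->3 1-q->4 2-p->1 3-p->1 4-p->1
1. fire R1 via {0↦1, 1↦2}  →  V:4 E:6  edges: 0-q->1 1-p->1 1-q->3 1-q->4 3-p->1 4-p->1
2. fire R1 via {0↦1, 1↦3}  →  V:3 E:4  edges: 0-q->1 1-p->1 1-q->4 4-p->1
3. fire R1 via {0↦1, 1↦4}  →  V:2 E:2  edges: 0-q->1 1-p->1
halt: no rule applies after step 3
NF nodes: {0:A, 1:A}

Answer: 2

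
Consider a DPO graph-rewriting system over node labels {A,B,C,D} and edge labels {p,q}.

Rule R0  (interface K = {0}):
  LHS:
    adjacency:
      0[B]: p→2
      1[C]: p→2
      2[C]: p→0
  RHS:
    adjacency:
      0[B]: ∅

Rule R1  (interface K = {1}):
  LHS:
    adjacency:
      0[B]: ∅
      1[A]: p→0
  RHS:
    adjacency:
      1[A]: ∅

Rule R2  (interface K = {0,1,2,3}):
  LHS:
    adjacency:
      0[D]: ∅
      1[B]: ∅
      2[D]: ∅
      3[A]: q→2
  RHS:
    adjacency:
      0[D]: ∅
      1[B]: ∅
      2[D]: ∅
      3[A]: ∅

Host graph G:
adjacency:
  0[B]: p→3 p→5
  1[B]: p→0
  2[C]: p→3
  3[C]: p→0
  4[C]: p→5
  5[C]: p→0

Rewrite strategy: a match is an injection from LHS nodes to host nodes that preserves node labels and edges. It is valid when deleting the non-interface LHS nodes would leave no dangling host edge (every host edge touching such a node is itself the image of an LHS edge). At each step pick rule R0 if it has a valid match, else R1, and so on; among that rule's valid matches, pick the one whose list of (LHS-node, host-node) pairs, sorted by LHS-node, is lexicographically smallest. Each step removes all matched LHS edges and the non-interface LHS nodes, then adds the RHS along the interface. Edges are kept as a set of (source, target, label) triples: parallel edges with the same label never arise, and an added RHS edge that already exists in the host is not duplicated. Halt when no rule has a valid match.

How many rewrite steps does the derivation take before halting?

[0] host  ⇒  6 nodes, 7 edges  {0-p->3 0-p->5 1-p->0 2-p->3 3-p->0 4-p->5 5-p->0}
[1] R0 @ {0↦0, 1↦2, 2↦3}  ⇒  4 nodes, 4 edges  {0-p->5 1-p->0 4-p->5 5-p->0}
[2] R0 @ {0↦0, 1↦4, 2↦5}  ⇒  2 nodes, 1 edges  {1-p->0}
final graph: no rule applies after step 2

Answer: 2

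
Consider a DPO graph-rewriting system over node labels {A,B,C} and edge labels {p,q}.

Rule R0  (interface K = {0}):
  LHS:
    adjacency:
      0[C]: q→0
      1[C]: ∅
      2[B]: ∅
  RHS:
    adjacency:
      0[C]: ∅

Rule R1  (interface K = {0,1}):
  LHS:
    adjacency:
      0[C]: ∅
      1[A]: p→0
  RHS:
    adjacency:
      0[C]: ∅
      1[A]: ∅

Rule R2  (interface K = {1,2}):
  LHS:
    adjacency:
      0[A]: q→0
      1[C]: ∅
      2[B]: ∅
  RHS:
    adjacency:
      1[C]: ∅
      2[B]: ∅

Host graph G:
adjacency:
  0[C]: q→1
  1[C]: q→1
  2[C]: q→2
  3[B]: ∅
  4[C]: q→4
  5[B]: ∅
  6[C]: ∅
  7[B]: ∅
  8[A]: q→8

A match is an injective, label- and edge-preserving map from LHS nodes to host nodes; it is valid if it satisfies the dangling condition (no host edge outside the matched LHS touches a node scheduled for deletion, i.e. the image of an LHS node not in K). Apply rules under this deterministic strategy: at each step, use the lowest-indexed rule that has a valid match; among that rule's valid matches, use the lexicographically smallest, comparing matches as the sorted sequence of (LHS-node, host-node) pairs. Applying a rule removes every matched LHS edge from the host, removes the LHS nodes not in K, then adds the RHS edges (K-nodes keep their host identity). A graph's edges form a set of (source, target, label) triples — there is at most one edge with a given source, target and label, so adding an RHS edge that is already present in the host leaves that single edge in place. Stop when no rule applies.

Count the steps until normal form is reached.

start.  V:9 E:5  edges: 0-q->1 1-q->1 2-q->2 4-q->4 8-q->8
1. fire R0 via {0↦1, 1↦6, 2↦3}  →  V:7 E:4  edges: 0-q->1 2-q->2 4-q->4 8-q->8
2. fire R2 via {0↦8, 1↦0, 2↦5}  →  V:6 E:3  edges: 0-q->1 2-q->2 4-q->4
halt: no rule applies after step 2

Answer: 2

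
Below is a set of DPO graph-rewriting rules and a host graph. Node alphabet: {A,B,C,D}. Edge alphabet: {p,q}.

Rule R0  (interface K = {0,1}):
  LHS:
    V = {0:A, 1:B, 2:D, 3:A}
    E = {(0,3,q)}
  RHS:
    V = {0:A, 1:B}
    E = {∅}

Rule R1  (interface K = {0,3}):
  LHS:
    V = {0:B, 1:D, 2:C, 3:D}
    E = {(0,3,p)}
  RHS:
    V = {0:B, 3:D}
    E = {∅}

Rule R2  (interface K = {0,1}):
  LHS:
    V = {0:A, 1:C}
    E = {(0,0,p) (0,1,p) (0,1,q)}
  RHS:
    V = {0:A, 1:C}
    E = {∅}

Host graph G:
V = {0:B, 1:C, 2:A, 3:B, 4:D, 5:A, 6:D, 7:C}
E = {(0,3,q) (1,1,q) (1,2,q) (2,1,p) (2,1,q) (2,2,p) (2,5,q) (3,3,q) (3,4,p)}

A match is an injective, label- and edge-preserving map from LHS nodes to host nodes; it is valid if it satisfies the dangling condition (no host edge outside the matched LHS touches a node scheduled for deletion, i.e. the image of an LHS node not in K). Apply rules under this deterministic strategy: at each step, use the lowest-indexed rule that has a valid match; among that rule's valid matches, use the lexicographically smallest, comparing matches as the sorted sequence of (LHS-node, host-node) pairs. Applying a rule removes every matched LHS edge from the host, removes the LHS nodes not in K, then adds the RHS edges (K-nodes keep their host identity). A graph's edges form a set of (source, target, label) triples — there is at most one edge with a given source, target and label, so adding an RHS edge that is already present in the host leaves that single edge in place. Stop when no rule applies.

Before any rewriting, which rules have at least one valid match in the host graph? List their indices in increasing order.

R0: 2 valid matches — {0↦2, 1↦0, 2↦6, 3↦5}, {0↦2, 1↦3, 2↦6, 3↦5}
R1: 1 valid match — {0↦3, 1↦6, 2↦7, 3↦4}
R2: 1 valid match — {0↦2, 1↦1}

Answer: [R0,R1,R2]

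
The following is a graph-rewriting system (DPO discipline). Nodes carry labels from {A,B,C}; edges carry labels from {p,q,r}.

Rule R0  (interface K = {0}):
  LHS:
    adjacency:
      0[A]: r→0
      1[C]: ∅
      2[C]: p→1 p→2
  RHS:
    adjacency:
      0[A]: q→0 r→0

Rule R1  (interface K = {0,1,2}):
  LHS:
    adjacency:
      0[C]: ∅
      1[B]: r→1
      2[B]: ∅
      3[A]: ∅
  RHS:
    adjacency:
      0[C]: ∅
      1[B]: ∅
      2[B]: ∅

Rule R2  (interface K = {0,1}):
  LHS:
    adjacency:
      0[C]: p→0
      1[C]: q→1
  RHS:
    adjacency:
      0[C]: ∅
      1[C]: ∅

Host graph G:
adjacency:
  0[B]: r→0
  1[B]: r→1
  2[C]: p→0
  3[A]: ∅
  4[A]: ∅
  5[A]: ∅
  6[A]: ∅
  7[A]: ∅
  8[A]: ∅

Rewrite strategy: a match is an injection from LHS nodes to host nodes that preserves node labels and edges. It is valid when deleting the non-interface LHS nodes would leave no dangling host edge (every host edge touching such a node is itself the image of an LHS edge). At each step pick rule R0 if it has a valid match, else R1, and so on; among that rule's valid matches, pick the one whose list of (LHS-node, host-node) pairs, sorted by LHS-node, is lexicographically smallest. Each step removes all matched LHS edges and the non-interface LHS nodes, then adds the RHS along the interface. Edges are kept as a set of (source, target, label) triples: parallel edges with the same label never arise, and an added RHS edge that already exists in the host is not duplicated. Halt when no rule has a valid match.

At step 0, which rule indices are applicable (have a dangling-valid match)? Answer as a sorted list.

Answer: [R1]

Derivation:
R0: no valid match — LHS pattern not found
R1: 12 valid matches — {0↦2, 1↦0, 2↦1, 3↦3}, {0↦2, 1↦0, 2↦1, 3↦4}, {0↦2, 1↦0, 2↦1, 3↦5} (+9 more)
R2: no valid match — LHS pattern not found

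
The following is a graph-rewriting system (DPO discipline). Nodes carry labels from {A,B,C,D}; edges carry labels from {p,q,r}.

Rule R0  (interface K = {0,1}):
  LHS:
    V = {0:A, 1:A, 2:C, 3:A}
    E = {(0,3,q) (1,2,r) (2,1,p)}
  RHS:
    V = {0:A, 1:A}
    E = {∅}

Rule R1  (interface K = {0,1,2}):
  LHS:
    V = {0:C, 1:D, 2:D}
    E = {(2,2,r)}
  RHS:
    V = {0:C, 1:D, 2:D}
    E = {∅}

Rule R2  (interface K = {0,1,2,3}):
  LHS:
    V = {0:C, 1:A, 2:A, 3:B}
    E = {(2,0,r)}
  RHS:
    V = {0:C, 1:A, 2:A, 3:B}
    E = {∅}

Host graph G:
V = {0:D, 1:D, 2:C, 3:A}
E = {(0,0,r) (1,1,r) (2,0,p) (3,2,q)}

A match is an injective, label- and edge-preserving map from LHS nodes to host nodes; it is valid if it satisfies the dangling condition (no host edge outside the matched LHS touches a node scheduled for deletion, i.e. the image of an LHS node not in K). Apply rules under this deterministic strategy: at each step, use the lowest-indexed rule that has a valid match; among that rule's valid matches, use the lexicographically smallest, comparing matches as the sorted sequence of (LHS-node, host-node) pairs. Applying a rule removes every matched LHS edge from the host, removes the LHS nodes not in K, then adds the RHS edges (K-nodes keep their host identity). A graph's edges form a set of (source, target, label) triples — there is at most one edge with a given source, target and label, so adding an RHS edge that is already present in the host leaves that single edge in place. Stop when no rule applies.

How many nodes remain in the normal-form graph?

[0] host  ⇒  4 nodes, 4 edges  {0-r->0 1-r->1 2-p->0 3-q->2}
[1] R1 @ {0↦2, 1↦0, 2↦1}  ⇒  4 nodes, 3 edges  {0-r->0 2-p->0 3-q->2}
[2] R1 @ {0↦2, 1↦1, 2↦0}  ⇒  4 nodes, 2 edges  {2-p->0 3-q->2}
normal form: no rule applies after step 2
NF nodes: {0:D, 1:D, 2:C, 3:A}

Answer: 4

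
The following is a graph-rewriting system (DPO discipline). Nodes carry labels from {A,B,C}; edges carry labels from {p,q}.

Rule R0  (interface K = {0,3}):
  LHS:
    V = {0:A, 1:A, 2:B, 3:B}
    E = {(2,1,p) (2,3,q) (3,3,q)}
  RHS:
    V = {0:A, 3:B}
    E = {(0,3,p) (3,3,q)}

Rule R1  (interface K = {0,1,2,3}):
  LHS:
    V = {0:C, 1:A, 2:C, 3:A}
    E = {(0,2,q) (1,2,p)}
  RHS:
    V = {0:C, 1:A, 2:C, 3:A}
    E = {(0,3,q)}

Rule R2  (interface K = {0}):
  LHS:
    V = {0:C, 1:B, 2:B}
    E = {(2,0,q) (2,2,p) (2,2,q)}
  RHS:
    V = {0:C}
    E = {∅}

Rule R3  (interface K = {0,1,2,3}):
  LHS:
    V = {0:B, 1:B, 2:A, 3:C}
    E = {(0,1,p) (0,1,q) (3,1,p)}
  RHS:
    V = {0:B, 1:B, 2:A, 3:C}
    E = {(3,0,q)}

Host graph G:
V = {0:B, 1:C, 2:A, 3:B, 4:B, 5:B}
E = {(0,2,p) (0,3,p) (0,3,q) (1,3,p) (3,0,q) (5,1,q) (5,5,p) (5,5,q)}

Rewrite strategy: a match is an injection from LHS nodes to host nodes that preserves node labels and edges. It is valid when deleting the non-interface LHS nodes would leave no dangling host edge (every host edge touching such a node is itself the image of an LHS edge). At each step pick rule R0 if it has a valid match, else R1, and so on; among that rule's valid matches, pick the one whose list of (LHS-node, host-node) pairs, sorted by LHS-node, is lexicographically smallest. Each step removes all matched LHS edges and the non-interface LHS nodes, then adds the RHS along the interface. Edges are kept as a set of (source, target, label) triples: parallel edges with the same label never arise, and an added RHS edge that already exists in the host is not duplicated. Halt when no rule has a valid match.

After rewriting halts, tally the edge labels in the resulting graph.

Answer: p:1 q:2

Steps:
start.  V:6 E:8  edges: 0-p->2 0-p->3 0-q->3 1-p->3 3-q->0 5-q->1 5-p->5 5-q->5
1. fire R2 via {0↦1, 1↦4, 2↦5}  →  V:4 E:5  edges: 0-p->2 0-p->3 0-q->3 1-p->3 3-q->0
2. fire R3 via {0↦0, 1↦3, 2↦2, 3↦1}  →  V:4 E:3  edges: 0-p->2 1-q->0 3-q->0
normal form: no rule applies after step 2
NF edges: [(0, 2, 'p'), (1, 0, 'q'), (3, 0, 'q')]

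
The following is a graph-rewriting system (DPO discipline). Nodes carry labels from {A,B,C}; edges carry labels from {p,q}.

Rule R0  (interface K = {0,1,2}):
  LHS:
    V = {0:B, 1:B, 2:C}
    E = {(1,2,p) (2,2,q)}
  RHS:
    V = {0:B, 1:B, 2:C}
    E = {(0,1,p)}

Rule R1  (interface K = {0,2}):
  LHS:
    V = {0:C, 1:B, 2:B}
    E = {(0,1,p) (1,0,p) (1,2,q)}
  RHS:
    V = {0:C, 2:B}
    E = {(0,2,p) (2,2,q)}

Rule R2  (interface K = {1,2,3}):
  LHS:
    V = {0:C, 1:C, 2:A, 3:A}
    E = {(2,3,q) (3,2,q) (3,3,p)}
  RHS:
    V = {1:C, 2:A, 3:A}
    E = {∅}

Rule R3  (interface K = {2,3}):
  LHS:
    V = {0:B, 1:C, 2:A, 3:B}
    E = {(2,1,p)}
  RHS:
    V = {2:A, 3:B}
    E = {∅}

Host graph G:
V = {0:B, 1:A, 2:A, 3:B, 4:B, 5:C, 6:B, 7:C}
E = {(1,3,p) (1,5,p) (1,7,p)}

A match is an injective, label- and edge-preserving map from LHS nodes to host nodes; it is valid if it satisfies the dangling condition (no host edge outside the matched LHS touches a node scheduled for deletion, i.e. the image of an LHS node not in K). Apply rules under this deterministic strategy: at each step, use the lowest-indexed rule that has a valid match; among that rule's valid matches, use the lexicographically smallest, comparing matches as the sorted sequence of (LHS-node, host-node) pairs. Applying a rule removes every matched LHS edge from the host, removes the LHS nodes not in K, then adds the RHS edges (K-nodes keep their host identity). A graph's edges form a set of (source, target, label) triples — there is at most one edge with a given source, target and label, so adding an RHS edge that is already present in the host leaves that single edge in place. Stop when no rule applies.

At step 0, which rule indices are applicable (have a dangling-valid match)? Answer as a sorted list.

Answer: [R3]

Steps:
R0: no valid match — LHS pattern not found
R1: no valid match — LHS pattern not found
R2: no valid match — LHS pattern not found
R3: 18 valid matches — {0↦0, 1↦5, 2↦1, 3↦3}, {0↦0, 1↦5, 2↦1, 3↦4}, {0↦0, 1↦5, 2↦1, 3↦6} (+15 more)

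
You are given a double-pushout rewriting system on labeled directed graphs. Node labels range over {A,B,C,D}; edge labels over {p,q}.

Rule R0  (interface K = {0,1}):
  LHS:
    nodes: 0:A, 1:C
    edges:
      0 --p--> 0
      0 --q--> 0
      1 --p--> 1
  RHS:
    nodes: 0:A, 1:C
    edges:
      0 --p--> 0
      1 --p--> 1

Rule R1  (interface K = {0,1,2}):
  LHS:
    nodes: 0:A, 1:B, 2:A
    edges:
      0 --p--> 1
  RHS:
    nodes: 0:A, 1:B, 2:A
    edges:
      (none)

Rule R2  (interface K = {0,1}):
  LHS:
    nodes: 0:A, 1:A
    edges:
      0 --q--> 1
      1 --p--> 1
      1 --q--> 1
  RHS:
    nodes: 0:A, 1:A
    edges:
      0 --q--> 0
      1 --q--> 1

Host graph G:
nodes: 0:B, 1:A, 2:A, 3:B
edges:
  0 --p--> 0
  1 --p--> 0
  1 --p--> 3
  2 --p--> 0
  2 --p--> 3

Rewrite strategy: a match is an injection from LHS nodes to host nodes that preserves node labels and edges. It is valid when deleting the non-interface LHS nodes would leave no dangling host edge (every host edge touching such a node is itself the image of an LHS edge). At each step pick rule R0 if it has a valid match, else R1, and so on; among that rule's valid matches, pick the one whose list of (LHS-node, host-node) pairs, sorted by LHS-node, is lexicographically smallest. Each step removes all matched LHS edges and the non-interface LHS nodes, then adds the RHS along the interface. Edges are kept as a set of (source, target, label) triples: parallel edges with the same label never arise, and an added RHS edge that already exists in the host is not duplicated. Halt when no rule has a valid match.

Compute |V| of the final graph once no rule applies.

Answer: 4

Derivation:
start.  V:4 E:5  edges: 0-p->0 1-p->0 1-p->3 2-p->0 2-p->3
1. fire R1 via {0↦1, 1↦0, 2↦2}  →  V:4 E:4  edges: 0-p->0 1-p->3 2-p->0 2-p->3
2. fire R1 via {0↦1, 1↦3, 2↦2}  →  V:4 E:3  edges: 0-p->0 2-p->0 2-p->3
3. fire R1 via {0↦2, 1↦0, 2↦1}  →  V:4 E:2  edges: 0-p->0 2-p->3
4. fire R1 via {0↦2, 1↦3, 2↦1}  →  V:4 E:1  edges: 0-p->0
final graph: no rule applies after step 4
NF nodes: {0:B, 1:A, 2:A, 3:B}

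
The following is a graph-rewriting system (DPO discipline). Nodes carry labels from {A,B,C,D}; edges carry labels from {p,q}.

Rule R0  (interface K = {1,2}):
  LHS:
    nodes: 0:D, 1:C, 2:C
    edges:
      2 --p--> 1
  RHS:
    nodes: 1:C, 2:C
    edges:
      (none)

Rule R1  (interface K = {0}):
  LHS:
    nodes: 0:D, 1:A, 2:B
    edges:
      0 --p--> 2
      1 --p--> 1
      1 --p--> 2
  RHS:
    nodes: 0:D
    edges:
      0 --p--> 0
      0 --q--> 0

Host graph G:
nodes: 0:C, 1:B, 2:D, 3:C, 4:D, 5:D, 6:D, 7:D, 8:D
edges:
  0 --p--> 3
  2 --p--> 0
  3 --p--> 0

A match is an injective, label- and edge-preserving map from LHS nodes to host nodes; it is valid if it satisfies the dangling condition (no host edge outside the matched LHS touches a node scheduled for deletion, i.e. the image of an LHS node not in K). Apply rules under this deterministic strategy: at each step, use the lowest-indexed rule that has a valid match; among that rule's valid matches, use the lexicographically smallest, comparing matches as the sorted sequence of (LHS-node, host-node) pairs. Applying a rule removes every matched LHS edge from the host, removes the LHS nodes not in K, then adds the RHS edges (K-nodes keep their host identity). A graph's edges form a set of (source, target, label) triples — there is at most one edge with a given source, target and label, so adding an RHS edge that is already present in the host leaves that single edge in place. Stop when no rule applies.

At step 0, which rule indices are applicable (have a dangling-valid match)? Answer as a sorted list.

R0: 10 valid matches — {0↦4, 1↦0, 2↦3}, {0↦4, 1↦3, 2↦0}, {0↦5, 1↦0, 2↦3} (+7 more)
R1: no valid match — LHS pattern not found

Answer: [R0]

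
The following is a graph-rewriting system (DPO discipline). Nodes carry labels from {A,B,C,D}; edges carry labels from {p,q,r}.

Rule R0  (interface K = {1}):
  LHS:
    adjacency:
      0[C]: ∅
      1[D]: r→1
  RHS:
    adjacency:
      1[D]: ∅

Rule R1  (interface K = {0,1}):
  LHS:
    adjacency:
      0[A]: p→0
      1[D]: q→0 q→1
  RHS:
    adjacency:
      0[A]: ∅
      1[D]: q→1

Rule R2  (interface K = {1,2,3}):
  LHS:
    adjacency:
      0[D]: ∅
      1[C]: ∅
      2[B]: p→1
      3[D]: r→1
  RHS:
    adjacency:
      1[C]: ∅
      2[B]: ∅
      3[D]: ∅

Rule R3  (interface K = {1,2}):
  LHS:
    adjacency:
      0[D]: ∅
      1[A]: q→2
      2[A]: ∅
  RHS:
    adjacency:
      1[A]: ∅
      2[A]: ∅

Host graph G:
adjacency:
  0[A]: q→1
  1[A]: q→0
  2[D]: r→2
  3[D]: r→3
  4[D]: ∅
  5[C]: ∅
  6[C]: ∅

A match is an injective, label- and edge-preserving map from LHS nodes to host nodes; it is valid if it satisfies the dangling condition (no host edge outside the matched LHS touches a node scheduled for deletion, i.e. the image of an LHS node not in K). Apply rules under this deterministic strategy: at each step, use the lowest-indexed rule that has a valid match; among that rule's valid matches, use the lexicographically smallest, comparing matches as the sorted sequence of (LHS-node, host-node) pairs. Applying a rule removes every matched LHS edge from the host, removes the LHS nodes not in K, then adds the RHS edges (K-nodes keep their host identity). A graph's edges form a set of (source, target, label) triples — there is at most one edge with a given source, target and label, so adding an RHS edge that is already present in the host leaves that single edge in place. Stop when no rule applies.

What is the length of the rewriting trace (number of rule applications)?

Answer: 4

Rewrite trace:
[0] host  ⇒  7 nodes, 4 edges  {0-q->1 1-q->0 2-r->2 3-r->3}
[1] R0 @ {0↦5, 1↦2}  ⇒  6 nodes, 3 edges  {0-q->1 1-q->0 3-r->3}
[2] R0 @ {0↦6, 1↦3}  ⇒  5 nodes, 2 edges  {0-q->1 1-q->0}
[3] R3 @ {0↦2, 1↦0, 2↦1}  ⇒  4 nodes, 1 edges  {1-q->0}
[4] R3 @ {0↦3, 1↦1, 2↦0}  ⇒  3 nodes, 0 edges  {∅}
halt: no rule applies after step 4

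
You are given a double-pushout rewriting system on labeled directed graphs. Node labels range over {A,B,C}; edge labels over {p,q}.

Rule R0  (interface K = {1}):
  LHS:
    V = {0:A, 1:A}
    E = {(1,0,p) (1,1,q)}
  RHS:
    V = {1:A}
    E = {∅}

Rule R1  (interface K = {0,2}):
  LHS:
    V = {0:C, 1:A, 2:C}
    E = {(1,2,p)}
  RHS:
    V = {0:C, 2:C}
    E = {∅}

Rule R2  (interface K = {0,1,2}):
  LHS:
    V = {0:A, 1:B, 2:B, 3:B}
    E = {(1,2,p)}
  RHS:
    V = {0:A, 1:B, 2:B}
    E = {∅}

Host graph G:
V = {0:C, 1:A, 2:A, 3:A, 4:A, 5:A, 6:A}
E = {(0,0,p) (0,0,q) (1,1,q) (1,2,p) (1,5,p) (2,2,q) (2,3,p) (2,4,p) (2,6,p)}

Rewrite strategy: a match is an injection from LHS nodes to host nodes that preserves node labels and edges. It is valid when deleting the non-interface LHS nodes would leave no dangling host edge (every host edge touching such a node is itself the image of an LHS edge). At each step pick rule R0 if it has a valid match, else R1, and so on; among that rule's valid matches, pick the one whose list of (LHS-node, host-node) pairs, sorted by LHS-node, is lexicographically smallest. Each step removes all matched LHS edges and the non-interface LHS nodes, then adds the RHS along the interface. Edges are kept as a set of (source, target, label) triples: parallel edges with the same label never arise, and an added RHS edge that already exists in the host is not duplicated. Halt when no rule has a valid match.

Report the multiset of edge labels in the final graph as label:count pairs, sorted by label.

[0] host  ⇒  7 nodes, 9 edges  {0-p->0 0-q->0 1-q->1 1-p->2 1-p->5 2-q->2 2-p->3 2-p->4 2-p->6}
[1] R0 @ {0↦3, 1↦2}  ⇒  6 nodes, 7 edges  {0-p->0 0-q->0 1-q->1 1-p->2 1-p->5 2-p->4 2-p->6}
[2] R0 @ {0↦5, 1↦1}  ⇒  5 nodes, 5 edges  {0-p->0 0-q->0 1-p->2 2-p->4 2-p->6}
normal form: no rule applies after step 2
NF edges: [(0, 0, 'p'), (0, 0, 'q'), (1, 2, 'p'), (2, 4, 'p'), (2, 6, 'p')]

Answer: p:4 q:1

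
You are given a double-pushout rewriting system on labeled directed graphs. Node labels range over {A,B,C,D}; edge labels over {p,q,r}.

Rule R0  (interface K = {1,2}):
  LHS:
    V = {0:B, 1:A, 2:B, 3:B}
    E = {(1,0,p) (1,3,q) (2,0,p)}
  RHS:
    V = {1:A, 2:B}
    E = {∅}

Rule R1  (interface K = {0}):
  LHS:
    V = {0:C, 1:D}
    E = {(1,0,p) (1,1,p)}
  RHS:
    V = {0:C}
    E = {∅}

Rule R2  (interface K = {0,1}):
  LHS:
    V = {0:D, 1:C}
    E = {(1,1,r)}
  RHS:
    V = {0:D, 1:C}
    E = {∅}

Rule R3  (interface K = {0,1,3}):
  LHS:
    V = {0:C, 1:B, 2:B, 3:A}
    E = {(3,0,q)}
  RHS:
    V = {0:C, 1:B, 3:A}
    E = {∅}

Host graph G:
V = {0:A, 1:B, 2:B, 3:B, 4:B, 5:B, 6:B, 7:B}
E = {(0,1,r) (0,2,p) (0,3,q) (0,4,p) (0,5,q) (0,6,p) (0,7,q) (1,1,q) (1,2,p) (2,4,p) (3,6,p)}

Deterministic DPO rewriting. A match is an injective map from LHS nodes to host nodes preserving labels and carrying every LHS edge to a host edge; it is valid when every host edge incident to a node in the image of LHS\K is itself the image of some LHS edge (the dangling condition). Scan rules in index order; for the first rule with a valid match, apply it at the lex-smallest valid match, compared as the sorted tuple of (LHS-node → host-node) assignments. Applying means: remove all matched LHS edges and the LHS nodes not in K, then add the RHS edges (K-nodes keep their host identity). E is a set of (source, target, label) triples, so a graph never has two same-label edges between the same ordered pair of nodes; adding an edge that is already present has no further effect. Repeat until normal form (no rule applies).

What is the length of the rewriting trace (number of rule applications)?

Answer: 2

Rewrite trace:
[0] host  ⇒  8 nodes, 11 edges  {0-r->1 0-p->2 0-q->3 0-p->4 0-q->5 0-p->6 0-q->7 1-q->1 1-p->2 2-p->4 3-p->6}
[1] R0 @ {0↦4, 1↦0, 2↦2, 3↦5}  ⇒  6 nodes, 8 edges  {0-r->1 0-p->2 0-q->3 0-p->6 0-q->7 1-q->1 1-p->2 3-p->6}
[2] R0 @ {0↦2, 1↦0, 2↦1, 3↦7}  ⇒  4 nodes, 5 edges  {0-r->1 0-q->3 0-p->6 1-q->1 3-p->6}
halt: no rule applies after step 2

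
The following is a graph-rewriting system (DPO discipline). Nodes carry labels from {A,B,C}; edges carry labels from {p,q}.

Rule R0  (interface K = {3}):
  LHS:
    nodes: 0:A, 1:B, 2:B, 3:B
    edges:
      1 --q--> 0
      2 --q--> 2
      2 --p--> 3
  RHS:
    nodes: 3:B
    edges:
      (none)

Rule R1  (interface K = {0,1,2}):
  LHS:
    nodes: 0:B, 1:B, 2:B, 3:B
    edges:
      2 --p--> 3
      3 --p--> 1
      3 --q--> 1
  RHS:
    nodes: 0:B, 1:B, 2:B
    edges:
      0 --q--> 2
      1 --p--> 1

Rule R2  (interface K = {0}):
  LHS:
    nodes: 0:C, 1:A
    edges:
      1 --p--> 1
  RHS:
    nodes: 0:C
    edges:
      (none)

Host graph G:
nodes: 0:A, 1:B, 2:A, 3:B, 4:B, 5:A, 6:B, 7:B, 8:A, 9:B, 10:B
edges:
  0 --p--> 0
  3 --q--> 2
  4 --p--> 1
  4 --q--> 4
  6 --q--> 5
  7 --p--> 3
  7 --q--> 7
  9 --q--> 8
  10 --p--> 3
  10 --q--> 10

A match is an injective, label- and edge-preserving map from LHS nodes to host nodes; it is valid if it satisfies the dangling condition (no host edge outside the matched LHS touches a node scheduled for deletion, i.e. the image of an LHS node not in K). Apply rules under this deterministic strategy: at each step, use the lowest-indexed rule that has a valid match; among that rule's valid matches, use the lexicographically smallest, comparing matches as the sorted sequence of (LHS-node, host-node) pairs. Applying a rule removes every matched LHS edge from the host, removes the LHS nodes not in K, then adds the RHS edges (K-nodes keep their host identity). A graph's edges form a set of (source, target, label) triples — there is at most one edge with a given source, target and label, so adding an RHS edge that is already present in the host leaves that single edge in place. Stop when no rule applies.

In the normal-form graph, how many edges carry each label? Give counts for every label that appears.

[0] host  ⇒  11 nodes, 10 edges  {0-p->0 3-q->2 4-p->1 4-q->4 6-q->5 7-p->3 7-q->7 9-q->8 10-p->3 10-q->10}
[1] R0 @ {0↦5, 1↦6, 2↦4, 3↦1}  ⇒  8 nodes, 7 edges  {0-p->0 3-q->2 7-p->3 7-q->7 9-q->8 10-p->3 10-q->10}
[2] R0 @ {0↦8, 1↦9, 2↦7, 3↦3}  ⇒  5 nodes, 4 edges  {0-p->0 3-q->2 10-p->3 10-q->10}
halt: no rule applies after step 2
NF edges: [(0, 0, 'p'), (3, 2, 'q'), (10, 3, 'p'), (10, 10, 'q')]

Answer: p:2 q:2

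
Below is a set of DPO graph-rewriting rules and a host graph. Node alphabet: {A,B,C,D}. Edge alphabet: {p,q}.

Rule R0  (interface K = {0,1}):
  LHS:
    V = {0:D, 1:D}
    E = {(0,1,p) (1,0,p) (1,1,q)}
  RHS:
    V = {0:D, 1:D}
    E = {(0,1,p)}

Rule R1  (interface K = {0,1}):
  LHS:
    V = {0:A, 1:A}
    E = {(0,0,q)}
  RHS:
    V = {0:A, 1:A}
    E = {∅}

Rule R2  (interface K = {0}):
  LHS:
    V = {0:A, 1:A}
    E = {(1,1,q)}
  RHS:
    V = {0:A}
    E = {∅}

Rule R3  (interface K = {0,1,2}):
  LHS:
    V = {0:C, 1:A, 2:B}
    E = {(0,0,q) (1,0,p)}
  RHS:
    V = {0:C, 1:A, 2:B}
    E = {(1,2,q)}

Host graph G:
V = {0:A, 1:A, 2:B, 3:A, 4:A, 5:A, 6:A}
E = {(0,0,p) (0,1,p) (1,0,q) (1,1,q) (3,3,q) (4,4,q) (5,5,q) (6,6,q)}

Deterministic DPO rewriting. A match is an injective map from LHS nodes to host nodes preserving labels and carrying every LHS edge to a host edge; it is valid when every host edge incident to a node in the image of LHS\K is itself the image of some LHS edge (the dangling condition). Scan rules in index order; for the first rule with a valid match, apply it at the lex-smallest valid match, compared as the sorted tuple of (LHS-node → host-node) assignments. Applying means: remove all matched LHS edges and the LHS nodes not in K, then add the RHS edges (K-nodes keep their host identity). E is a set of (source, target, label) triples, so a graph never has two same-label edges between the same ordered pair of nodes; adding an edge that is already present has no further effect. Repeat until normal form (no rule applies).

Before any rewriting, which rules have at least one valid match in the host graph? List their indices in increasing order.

R0: no valid match — LHS pattern not found
R1: 25 valid matches — {0↦1, 1↦0}, {0↦1, 1↦3}, {0↦1, 1↦4} (+22 more)
R2: 20 valid matches — {0↦0, 1↦3}, {0↦0, 1↦4}, {0↦0, 1↦5} (+17 more)
R3: no valid match — LHS pattern not found

Answer: [R1,R2]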